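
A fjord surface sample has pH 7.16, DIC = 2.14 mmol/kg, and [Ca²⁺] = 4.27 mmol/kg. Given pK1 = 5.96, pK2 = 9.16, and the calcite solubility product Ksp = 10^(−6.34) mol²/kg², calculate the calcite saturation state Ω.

Ω = 0.186

α₂ = 1 / (1 + [H⁺]/K2 + [H⁺]²/(K1K2)) = 1 / (1 + 10^+2.00 + 10^+0.80)
   = 1 / (1 + 100.00 + 6.3096) = 1/107.31 = 0.009319
[CO3²⁻] = α₂ × DIC = 0.009319 × 2.14 = 0.01994 mmol/kg = 19.94 μmol/kg
Ksp = 10^(−6.34) = 4.571×10^-7
Ω = [Ca²⁺][CO3²⁻]/Ksp = (4.27×10^-3)(1.994×10^-5) / 4.571×10^-7 = 0.186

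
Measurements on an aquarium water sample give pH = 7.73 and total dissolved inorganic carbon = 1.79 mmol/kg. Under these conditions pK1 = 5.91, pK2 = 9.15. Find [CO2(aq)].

α₀ = 1 / (1 + K1/[H⁺] + K1K2/[H⁺]²) = 1 / (1 + 10^+1.82 + 10^+0.40)
   = 1 / (1 + 66.069 + 2.5119) = 1/69.581 = 0.01437
[CO2*] = α₀ × DIC = 0.01437 × 1.79 = 0.0257 mmol/kg

[CO2*] = 0.0257 mmol/kg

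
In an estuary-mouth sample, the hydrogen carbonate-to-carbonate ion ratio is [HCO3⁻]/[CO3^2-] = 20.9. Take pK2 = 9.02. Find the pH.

pH = 7.70

From K2 = [H⁺][CO3^2-]/[HCO3⁻]:  pH = pK2 − log₁₀([HCO3⁻]/[CO3^2-])
log₁₀(20.9) = +1.320
pH = 9.02 − (+1.320) = 7.70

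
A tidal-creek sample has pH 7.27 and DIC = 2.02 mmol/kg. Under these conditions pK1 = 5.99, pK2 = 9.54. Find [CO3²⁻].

α₂ = 1 / (1 + [H⁺]/K2 + [H⁺]²/(K1K2)) = 1 / (1 + 10^+2.27 + 10^+0.99)
   = 1 / (1 + 186.21 + 9.7724) = 1/196.98 = 0.005077
[CO3²⁻] = α₂ × DIC = 0.005077 × 2.02 = 0.0103 mmol/kg = 10.3 μmol/kg

[CO3²⁻] = 10.3 μmol/kg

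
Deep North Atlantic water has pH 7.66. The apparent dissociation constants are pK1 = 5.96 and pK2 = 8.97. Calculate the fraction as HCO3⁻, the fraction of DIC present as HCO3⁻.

α₁ = 1 / (1 + [H⁺]/K1 + K2/[H⁺]) = 1 / (1 + 10^-1.70 + 10^-1.31)
   = 1 / (1 + 0.019953 + 0.048978) = 1/1.0689 = 0.9355

α₁ = 0.936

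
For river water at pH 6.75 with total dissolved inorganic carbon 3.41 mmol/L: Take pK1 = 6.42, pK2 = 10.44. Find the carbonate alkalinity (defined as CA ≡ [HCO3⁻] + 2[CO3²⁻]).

CA = [HCO3⁻] + 2[CO3²⁻] = (α₁ + 2α₂)·DIC
At pH 6.75: [H⁺]/K1 = 10^-0.33 = 0.46774, K2/[H⁺] = 10^-3.69 = 0.00020417
α₁ = 1/(1 + 0.46774 + 0.00020417) = 1/1.4679 = 0.6812; α₂ = α₁·K2/[H⁺] = 0.0001391
α₁ + 2α₂ = 0.6815
CA = 0.6815 × 3.41 = 2.32 mmol/L

CA = 2.32 mmol/L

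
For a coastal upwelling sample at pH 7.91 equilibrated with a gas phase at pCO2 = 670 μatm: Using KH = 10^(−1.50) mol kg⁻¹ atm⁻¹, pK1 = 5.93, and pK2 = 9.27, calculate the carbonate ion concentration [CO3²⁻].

[CO2*] = KH · pCO2 = 10^(−1.50) × 670×10^-6 = 2.119×10^-5 mol/kg
α₀ = 1/(1 + K1/[H⁺] + K1K2/[H⁺]²) = 1/(1 + 10^+1.98 + 10^+0.62) = 0.009934
DIC = [CO2*]/α₀ = 2.119×10^-5 / 0.009934 = 2.133 mmol/kg
[CO3²⁻] = α₂·DIC; α₂ = 0.04141, so [CO3²⁻] = 0.04141 × 2.133 = 0.0883 mmol/kg

[CO3²⁻] = 0.0883 mmol/kg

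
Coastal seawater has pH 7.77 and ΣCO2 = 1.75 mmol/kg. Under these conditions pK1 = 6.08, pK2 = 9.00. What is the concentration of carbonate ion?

α₂ = 1 / (1 + [H⁺]/K2 + [H⁺]²/(K1K2)) = 1 / (1 + 10^+1.23 + 10^-0.46)
   = 1 / (1 + 16.982 + 0.34674) = 1/18.329 = 0.05456
[CO3²⁻] = α₂ × DIC = 0.05456 × 1.75 = 0.0955 mmol/kg

[CO3²⁻] = 0.0955 mmol/kg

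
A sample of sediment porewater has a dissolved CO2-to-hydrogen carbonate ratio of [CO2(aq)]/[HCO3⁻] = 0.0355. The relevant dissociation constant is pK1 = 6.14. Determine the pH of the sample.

pH = 7.59

From K1 = [H⁺][HCO3⁻]/[CO2(aq)]:  pH = pK1 − log₁₀([CO2(aq)]/[HCO3⁻])
log₁₀(0.0355) = -1.450
pH = 6.14 − (-1.450) = 7.59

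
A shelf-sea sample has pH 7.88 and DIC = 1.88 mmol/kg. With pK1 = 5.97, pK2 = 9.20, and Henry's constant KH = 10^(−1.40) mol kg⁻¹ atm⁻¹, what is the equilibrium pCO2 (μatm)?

α₀ = 1 / (1 + K1/[H⁺] + K1K2/[H⁺]²) = 1 / (1 + 10^+1.91 + 10^+0.59)
   = 1 / (1 + 81.283 + 3.8905) = 1/86.174 = 0.01160
[CO2*] = α₀ × DIC = 0.01160 × 1.88 = 0.02182 mmol/kg
pCO2 = [CO2*]/KH = 2.182×10^-5 / 3.981×10^-2 = 548 μatm

pCO2 = 548 μatm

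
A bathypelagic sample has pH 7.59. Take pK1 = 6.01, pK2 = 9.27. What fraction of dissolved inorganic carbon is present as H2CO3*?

α₀ = 0.0251

α₀ = 1 / (1 + K1/[H⁺] + K1K2/[H⁺]²) = 1 / (1 + 10^+1.58 + 10^-0.10)
   = 1 / (1 + 38.019 + 0.79433) = 1/39.813 = 0.02512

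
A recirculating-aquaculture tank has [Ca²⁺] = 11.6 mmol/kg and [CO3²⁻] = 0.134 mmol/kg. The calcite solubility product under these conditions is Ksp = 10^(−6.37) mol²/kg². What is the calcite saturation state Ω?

Ω = 3.64

Ksp = 10^(−6.37) = 4.266×10^-7
Ω = [Ca²⁺][CO3²⁻]/Ksp = (11.6×10^-3)(0.134×10^-3) / 4.266×10^-7 = 3.64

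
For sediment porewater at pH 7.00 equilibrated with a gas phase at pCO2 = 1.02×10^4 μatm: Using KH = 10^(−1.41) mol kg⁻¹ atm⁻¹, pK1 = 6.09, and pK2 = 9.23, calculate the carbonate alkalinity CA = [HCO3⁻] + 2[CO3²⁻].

[CO2*] = KH · pCO2 = 10^(−1.41) × 1.02×10^4×10^-6 = 3.968×10^-4 mol/kg
α₀ = 1/(1 + K1/[H⁺] + K1K2/[H⁺]²) = 1/(1 + 10^+0.91 + 10^-1.32) = 0.1090
DIC = [CO2*]/α₀ = 3.968×10^-4 / 0.1090 = 3.641 mmol/kg
CA = (α₁ + 2α₂)·DIC = (0.8858 + 2×0.005216) × 3.641 = 3.26 mmol/kg

CA = 3.26 mmol/kg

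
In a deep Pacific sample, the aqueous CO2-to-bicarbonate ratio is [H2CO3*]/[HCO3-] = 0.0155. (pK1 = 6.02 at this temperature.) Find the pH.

From K1 = [H⁺][HCO3-]/[H2CO3*]:  pH = pK1 − log₁₀([H2CO3*]/[HCO3-])
log₁₀(0.0155) = -1.810
pH = 6.02 − (-1.810) = 7.83

pH = 7.83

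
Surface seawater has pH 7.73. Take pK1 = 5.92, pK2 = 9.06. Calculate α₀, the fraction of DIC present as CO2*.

α₀ = 1 / (1 + K1/[H⁺] + K1K2/[H⁺]²) = 1 / (1 + 10^+1.81 + 10^+0.48)
   = 1 / (1 + 64.565 + 3.0200) = 1/68.585 = 0.01458

α₀ = 0.0146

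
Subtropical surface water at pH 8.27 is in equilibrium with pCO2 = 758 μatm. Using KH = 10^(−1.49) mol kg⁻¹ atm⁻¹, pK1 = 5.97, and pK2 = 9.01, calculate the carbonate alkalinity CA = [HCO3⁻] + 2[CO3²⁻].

[CO2*] = KH · pCO2 = 10^(−1.49) × 758×10^-6 = 2.453×10^-5 mol/kg
α₀ = 1/(1 + K1/[H⁺] + K1K2/[H⁺]²) = 1/(1 + 10^+2.30 + 10^+1.56) = 0.004222
DIC = [CO2*]/α₀ = 2.453×10^-5 / 0.004222 = 5.809 mmol/kg
CA = (α₁ + 2α₂)·DIC = (0.8425 + 2×0.1533) × 5.809 = 6.68 mmol/kg

CA = 6.68 mmol/kg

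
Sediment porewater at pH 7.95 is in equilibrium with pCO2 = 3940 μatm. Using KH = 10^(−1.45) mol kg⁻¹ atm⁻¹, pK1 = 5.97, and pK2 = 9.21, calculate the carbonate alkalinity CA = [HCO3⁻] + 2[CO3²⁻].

[CO2*] = KH · pCO2 = 10^(−1.45) × 3940×10^-6 = 1.398×10^-4 mol/kg
α₀ = 1/(1 + K1/[H⁺] + K1K2/[H⁺]²) = 1/(1 + 10^+1.98 + 10^+0.72) = 0.009828
DIC = [CO2*]/α₀ = 1.398×10^-4 / 0.009828 = 14.22 mmol/kg
CA = (α₁ + 2α₂)·DIC = (0.9386 + 2×0.05158) × 14.22 = 14.8 mmol/kg

CA = 14.8 mmol/kg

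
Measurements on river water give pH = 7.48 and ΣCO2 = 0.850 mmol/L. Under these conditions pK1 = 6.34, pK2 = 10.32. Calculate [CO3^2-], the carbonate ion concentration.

α₂ = 1 / (1 + [H⁺]/K2 + [H⁺]²/(K1K2)) = 1 / (1 + 10^+2.84 + 10^+1.70)
   = 1 / (1 + 691.83 + 50.119) = 1/742.95 = 0.001346
[CO3²⁻] = α₂ × DIC = 0.001346 × 0.850 = 0.00114 mmol/L = 1.14 μmol/L

[CO3²⁻] = 1.14 μmol/L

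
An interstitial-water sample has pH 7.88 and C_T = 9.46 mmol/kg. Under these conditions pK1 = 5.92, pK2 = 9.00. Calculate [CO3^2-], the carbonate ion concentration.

α₂ = 1 / (1 + [H⁺]/K2 + [H⁺]²/(K1K2)) = 1 / (1 + 10^+1.12 + 10^-0.84)
   = 1 / (1 + 13.183 + 0.14454) = 1/14.327 = 0.06980
[CO3²⁻] = α₂ × DIC = 0.06980 × 9.46 = 0.660 mmol/kg

[CO3²⁻] = 0.660 mmol/kg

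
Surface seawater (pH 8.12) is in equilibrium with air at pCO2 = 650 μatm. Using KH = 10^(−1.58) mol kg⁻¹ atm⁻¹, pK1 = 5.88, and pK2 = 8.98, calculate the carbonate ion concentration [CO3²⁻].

[CO3²⁻] = 0.410 mmol/kg

[CO2*] = KH · pCO2 = 10^(−1.58) × 650×10^-6 = 1.710×10^-5 mol/kg
α₀ = 1/(1 + K1/[H⁺] + K1K2/[H⁺]²) = 1/(1 + 10^+2.24 + 10^+1.38) = 0.005031
DIC = [CO2*]/α₀ = 1.710×10^-5 / 0.005031 = 3.398 mmol/kg
[CO3²⁻] = α₂·DIC; α₂ = 0.1207, so [CO3²⁻] = 0.1207 × 3.398 = 0.410 mmol/kg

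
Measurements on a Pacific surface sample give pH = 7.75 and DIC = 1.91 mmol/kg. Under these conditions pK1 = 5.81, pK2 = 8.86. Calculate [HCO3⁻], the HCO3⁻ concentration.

[HCO3⁻] = 1.75 mmol/kg

α₁ = 1 / (1 + [H⁺]/K1 + K2/[H⁺]) = 1 / (1 + 10^-1.94 + 10^-1.11)
   = 1 / (1 + 0.011482 + 0.077625) = 1/1.0891 = 0.9182
[HCO3⁻] = α₁ × DIC = 0.9182 × 1.91 = 1.75 mmol/kg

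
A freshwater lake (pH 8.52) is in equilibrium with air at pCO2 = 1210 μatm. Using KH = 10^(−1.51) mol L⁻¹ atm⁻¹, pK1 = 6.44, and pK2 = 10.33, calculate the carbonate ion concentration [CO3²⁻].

[CO3²⁻] = 0.0696 mmol/L

[CO2*] = KH · pCO2 = 10^(−1.51) × 1210×10^-6 = 3.739×10^-5 mol/L
α₀ = 1/(1 + K1/[H⁺] + K1K2/[H⁺]²) = 1/(1 + 10^+2.08 + 10^+0.27) = 0.008124
DIC = [CO2*]/α₀ = 3.739×10^-5 / 0.008124 = 4.603 mmol/L
[CO3²⁻] = α₂·DIC; α₂ = 0.01513, so [CO3²⁻] = 0.01513 × 4.603 = 0.0696 mmol/L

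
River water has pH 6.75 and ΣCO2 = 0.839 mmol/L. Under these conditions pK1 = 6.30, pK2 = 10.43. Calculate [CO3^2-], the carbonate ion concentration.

α₂ = 1 / (1 + [H⁺]/K2 + [H⁺]²/(K1K2)) = 1 / (1 + 10^+3.68 + 10^+3.23)
   = 1 / (1 + 4786.3 + 1698.2) = 1/6485.5 = 0.0001542
[CO3²⁻] = α₂ × DIC = 0.0001542 × 0.839 = 0.000129 mmol/L = 0.129 μmol/L

[CO3²⁻] = 0.129 μmol/L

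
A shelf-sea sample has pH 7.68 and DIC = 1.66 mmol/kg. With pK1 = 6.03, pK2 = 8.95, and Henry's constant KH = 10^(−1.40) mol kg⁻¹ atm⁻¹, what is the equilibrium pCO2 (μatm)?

pCO2 = 867 μatm

α₀ = 1 / (1 + K1/[H⁺] + K1K2/[H⁺]²) = 1 / (1 + 10^+1.65 + 10^+0.38)
   = 1 / (1 + 44.668 + 2.3988) = 1/48.067 = 0.02080
[CO2*] = α₀ × DIC = 0.02080 × 1.66 = 0.03453 mmol/kg
pCO2 = [CO2*]/KH = 3.453×10^-5 / 3.981×10^-2 = 867 μatm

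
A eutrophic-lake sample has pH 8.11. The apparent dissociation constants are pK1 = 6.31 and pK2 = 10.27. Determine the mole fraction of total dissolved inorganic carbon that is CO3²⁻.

α₂ = 0.00676

α₂ = 1 / (1 + [H⁺]/K2 + [H⁺]²/(K1K2)) = 1 / (1 + 10^+2.16 + 10^+0.36)
   = 1 / (1 + 144.54 + 2.2909) = 1/147.83 = 0.006764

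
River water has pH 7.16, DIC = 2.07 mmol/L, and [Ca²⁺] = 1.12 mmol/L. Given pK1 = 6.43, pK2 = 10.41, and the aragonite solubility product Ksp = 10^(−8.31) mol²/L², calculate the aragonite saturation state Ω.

Ω = 0.224

α₂ = 1 / (1 + [H⁺]/K2 + [H⁺]²/(K1K2)) = 1 / (1 + 10^+3.25 + 10^+2.52)
   = 1 / (1 + 1778.3 + 331.13) = 1/2110.4 = 0.0004738
[CO3²⁻] = α₂ × DIC = 0.0004738 × 2.07 = 0.0009809 mmol/L = 0.9809 μmol/L
Ksp = 10^(−8.31) = 4.898×10^-9
Ω = [Ca²⁺][CO3²⁻]/Ksp = (1.12×10^-3)(9.809×10^-7) / 4.898×10^-9 = 0.224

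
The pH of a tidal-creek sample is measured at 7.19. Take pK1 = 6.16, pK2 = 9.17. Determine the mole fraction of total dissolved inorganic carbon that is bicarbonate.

α₁ = 1 / (1 + [H⁺]/K1 + K2/[H⁺]) = 1 / (1 + 10^-1.03 + 10^-1.98)
   = 1 / (1 + 0.093325 + 0.010471) = 1/1.1038 = 0.9060

α₁ = 0.906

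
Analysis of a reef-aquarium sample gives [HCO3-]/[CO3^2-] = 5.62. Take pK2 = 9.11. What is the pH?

From K2 = [H⁺][CO3^2-]/[HCO3-]:  pH = pK2 − log₁₀([HCO3-]/[CO3^2-])
log₁₀(5.62) = +0.750
pH = 9.11 − (+0.750) = 8.36

pH = 8.36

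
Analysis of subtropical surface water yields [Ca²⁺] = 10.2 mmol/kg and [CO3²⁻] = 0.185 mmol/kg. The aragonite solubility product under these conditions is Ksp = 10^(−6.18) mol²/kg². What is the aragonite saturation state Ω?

Ksp = 10^(−6.18) = 6.607×10^-7
Ω = [Ca²⁺][CO3²⁻]/Ksp = (10.2×10^-3)(0.185×10^-3) / 6.607×10^-7 = 2.86

Ω = 2.86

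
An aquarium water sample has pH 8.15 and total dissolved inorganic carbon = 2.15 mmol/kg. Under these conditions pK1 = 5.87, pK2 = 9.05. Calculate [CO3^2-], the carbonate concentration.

α₂ = 1 / (1 + [H⁺]/K2 + [H⁺]²/(K1K2)) = 1 / (1 + 10^+0.90 + 10^-1.38)
   = 1 / (1 + 7.9433 + 0.041687) = 1/8.9850 = 0.1113
[CO3²⁻] = α₂ × DIC = 0.1113 × 2.15 = 0.239 mmol/kg

[CO3²⁻] = 0.239 mmol/kg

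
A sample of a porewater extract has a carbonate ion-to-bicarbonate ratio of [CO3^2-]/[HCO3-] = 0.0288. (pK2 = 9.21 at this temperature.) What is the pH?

From K2 = [H⁺][CO3^2-]/[HCO3-]:  pH = pK2 + log₁₀([CO3^2-]/[HCO3-])
log₁₀(0.0288) = -1.541
pH = 9.21 + (-1.541) = 7.67

pH = 7.67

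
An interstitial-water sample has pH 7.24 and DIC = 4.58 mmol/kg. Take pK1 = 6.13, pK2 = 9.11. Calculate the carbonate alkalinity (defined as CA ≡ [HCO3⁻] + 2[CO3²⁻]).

CA = [HCO3⁻] + 2[CO3²⁻] = (α₁ + 2α₂)·DIC
At pH 7.24: [H⁺]/K1 = 10^-1.11 = 0.077625, K2/[H⁺] = 10^-1.87 = 0.013490
α₁ = 1/(1 + 0.077625 + 0.013490) = 1/1.0911 = 0.9165; α₂ = α₁·K2/[H⁺] = 0.01236
α₁ + 2α₂ = 0.9412
CA = 0.9412 × 4.58 = 4.31 mmol/kg

CA = 4.31 mmol/kg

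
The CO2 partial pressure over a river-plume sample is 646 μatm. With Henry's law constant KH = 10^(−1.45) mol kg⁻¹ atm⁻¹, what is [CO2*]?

[CO2*] = 22.9 μmol/kg

KH = 10^(−1.45) = 3.548×10^-2 mol kg⁻¹ atm⁻¹
[CO2*] = KH · pCO2 = 3.548×10^-2 × 646×10^-6 atm = 2.29×10^-5 mol/kg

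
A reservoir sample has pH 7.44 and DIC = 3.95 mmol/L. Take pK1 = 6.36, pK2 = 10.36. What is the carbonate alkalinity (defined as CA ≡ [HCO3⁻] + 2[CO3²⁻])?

CA = 3.65 mmol/L

CA = [HCO3⁻] + 2[CO3²⁻] = (α₁ + 2α₂)·DIC
At pH 7.44: [H⁺]/K1 = 10^-1.08 = 0.083176, K2/[H⁺] = 10^-2.92 = 0.0012023
α₁ = 1/(1 + 0.083176 + 0.0012023) = 1/1.0844 = 0.9222; α₂ = α₁·K2/[H⁺] = 0.001109
α₁ + 2α₂ = 0.9244
CA = 0.9244 × 3.95 = 3.65 mmol/L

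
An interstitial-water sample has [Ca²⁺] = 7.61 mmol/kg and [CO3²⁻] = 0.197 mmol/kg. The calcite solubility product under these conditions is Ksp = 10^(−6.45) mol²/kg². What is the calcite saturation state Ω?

Ksp = 10^(−6.45) = 3.548×10^-7
Ω = [Ca²⁺][CO3²⁻]/Ksp = (7.61×10^-3)(0.197×10^-3) / 3.548×10^-7 = 4.23

Ω = 4.23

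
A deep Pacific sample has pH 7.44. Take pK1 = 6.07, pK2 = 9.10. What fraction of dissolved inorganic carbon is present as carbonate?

α₂ = 0.0206

α₂ = 1 / (1 + [H⁺]/K2 + [H⁺]²/(K1K2)) = 1 / (1 + 10^+1.66 + 10^+0.29)
   = 1 / (1 + 45.709 + 1.9498) = 1/48.659 = 0.02055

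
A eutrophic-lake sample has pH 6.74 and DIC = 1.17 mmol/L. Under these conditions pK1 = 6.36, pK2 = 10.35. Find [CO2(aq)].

α₀ = 1 / (1 + K1/[H⁺] + K1K2/[H⁺]²) = 1 / (1 + 10^+0.38 + 10^-3.23)
   = 1 / (1 + 2.3988 + 0.00058884) = 1/3.3994 = 0.2942
[CO2*] = α₀ × DIC = 0.2942 × 1.17 = 0.344 mmol/L

[CO2*] = 0.344 mmol/L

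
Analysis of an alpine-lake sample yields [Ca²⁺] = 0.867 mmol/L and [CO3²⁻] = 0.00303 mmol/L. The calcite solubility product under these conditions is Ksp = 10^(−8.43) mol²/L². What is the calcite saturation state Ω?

Ω = 0.707

Ksp = 10^(−8.43) = 3.715×10^-9
Ω = [Ca²⁺][CO3²⁻]/Ksp = (0.867×10^-3)(0.00303×10^-3) / 3.715×10^-9 = 0.707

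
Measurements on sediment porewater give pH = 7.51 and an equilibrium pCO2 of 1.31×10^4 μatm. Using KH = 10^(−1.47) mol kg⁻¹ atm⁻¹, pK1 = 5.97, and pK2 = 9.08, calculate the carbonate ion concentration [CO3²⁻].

[CO2*] = KH · pCO2 = 10^(−1.47) × 1.31×10^4×10^-6 = 4.439×10^-4 mol/kg
α₀ = 1/(1 + K1/[H⁺] + K1K2/[H⁺]²) = 1/(1 + 10^+1.54 + 10^-0.03) = 0.02732
DIC = [CO2*]/α₀ = 4.439×10^-4 / 0.02732 = 16.25 mmol/kg
[CO3²⁻] = α₂·DIC; α₂ = 0.02549, so [CO3²⁻] = 0.02549 × 16.25 = 0.414 mmol/kg

[CO3²⁻] = 0.414 mmol/kg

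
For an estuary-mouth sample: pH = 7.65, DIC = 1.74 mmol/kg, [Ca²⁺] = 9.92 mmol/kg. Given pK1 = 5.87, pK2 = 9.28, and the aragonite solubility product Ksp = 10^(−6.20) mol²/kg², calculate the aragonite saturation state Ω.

α₂ = 1 / (1 + [H⁺]/K2 + [H⁺]²/(K1K2)) = 1 / (1 + 10^+1.63 + 10^-0.15)
   = 1 / (1 + 42.658 + 0.70795) = 1/44.366 = 0.02254
[CO3²⁻] = α₂ × DIC = 0.02254 × 1.74 = 0.03922 mmol/kg
Ksp = 10^(−6.20) = 6.310×10^-7
Ω = [Ca²⁺][CO3²⁻]/Ksp = (9.92×10^-3)(3.922×10^-5) / 6.310×10^-7 = 0.617

Ω = 0.617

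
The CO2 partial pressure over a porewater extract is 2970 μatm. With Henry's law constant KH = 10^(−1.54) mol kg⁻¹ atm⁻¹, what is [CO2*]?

KH = 10^(−1.54) = 2.884×10^-2 mol kg⁻¹ atm⁻¹
[CO2*] = KH · pCO2 = 2.884×10^-2 × 2970×10^-6 atm = 8.57×10^-5 mol/kg

[CO2*] = 85.7 μmol/kg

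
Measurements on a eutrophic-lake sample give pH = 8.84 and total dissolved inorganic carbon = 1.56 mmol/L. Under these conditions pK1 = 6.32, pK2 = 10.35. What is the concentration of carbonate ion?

[CO3²⁻] = 0.0466 mmol/L

α₂ = 1 / (1 + [H⁺]/K2 + [H⁺]²/(K1K2)) = 1 / (1 + 10^+1.51 + 10^-1.01)
   = 1 / (1 + 32.359 + 0.097724) = 1/33.457 = 0.02989
[CO3²⁻] = α₂ × DIC = 0.02989 × 1.56 = 0.0466 mmol/L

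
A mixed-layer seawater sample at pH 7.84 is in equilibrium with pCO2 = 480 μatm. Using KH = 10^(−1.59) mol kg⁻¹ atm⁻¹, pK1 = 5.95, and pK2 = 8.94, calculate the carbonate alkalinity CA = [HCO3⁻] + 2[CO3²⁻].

[CO2*] = KH · pCO2 = 10^(−1.59) × 480×10^-6 = 1.234×10^-5 mol/kg
α₀ = 1/(1 + K1/[H⁺] + K1K2/[H⁺]²) = 1/(1 + 10^+1.89 + 10^+0.79) = 0.01179
DIC = [CO2*]/α₀ = 1.234×10^-5 / 0.01179 = 1.046 mmol/kg
CA = (α₁ + 2α₂)·DIC = (0.9155 + 2×0.07272) × 1.046 = 1.11 mmol/kg

CA = 1.11 mmol/kg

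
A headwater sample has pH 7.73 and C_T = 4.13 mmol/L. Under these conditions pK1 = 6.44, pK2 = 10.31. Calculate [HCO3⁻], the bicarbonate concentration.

[HCO3⁻] = 3.92 mmol/L

α₁ = 1 / (1 + [H⁺]/K1 + K2/[H⁺]) = 1 / (1 + 10^-1.29 + 10^-2.58)
   = 1 / (1 + 0.051286 + 0.0026303) = 1/1.0539 = 0.9488
[HCO3⁻] = α₁ × DIC = 0.9488 × 4.13 = 3.92 mmol/L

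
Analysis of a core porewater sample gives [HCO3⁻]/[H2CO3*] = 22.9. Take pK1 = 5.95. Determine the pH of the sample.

pH = 7.31

From K1 = [H⁺][HCO3⁻]/[H2CO3*]:  pH = pK1 + log₁₀([HCO3⁻]/[H2CO3*])
log₁₀(22.9) = +1.360
pH = 5.95 + (+1.360) = 7.31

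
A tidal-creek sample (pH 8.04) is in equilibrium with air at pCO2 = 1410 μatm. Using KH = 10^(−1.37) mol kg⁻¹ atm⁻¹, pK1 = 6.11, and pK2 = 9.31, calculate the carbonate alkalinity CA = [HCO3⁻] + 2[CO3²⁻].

[CO2*] = KH · pCO2 = 10^(−1.37) × 1410×10^-6 = 6.015×10^-5 mol/kg
α₀ = 1/(1 + K1/[H⁺] + K1K2/[H⁺]²) = 1/(1 + 10^+1.93 + 10^+0.66) = 0.01103
DIC = [CO2*]/α₀ = 6.015×10^-5 / 0.01103 = 5.454 mmol/kg
CA = (α₁ + 2α₂)·DIC = (0.9386 + 2×0.05040) × 5.454 = 5.67 mmol/kg

CA = 5.67 mmol/kg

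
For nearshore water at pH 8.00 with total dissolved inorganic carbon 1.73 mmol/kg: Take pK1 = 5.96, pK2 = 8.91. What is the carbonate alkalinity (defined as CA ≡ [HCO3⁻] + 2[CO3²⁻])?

CA = [HCO3⁻] + 2[CO3²⁻] = (α₁ + 2α₂)·DIC
At pH 8.00: [H⁺]/K1 = 10^-2.04 = 0.0091201, K2/[H⁺] = 10^-0.91 = 0.12303
α₁ = 1/(1 + 0.0091201 + 0.12303) = 1/1.1321 = 0.8833; α₂ = α₁·K2/[H⁺] = 0.1087
α₁ + 2α₂ = 1.1006
CA = 1.1006 × 1.73 = 1.90 mmol/kg

CA = 1.90 mmol/kg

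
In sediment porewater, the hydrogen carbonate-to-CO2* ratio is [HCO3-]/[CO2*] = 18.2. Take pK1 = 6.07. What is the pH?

From K1 = [H⁺][HCO3-]/[CO2*]:  pH = pK1 + log₁₀([HCO3-]/[CO2*])
log₁₀(18.2) = +1.260
pH = 6.07 + (+1.260) = 7.33

pH = 7.33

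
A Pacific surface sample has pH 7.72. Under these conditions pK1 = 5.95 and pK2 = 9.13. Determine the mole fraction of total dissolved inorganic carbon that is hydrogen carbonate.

α₁ = 1 / (1 + [H⁺]/K1 + K2/[H⁺]) = 1 / (1 + 10^-1.77 + 10^-1.41)
   = 1 / (1 + 0.016982 + 0.038905) = 1/1.0559 = 0.9471

α₁ = 0.947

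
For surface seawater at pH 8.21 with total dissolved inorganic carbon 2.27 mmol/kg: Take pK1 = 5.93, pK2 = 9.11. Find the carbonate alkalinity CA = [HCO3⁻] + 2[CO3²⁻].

CA = 2.51 mmol/kg

CA = [HCO3⁻] + 2[CO3²⁻] = (α₁ + 2α₂)·DIC
At pH 8.21: [H⁺]/K1 = 10^-2.28 = 0.0052481, K2/[H⁺] = 10^-0.90 = 0.12589
α₁ = 1/(1 + 0.0052481 + 0.12589) = 1/1.1311 = 0.8841; α₂ = α₁·K2/[H⁺] = 0.1113
α₁ + 2α₂ = 1.1067
CA = 1.1067 × 2.27 = 2.51 mmol/kg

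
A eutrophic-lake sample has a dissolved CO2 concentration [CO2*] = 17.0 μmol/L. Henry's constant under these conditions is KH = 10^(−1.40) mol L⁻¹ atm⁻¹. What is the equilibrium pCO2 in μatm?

KH = 10^(−1.40) = 3.981×10^-2 mol L⁻¹ atm⁻¹
pCO2 = [CO2*]/KH = 17.0×10^-6 / 3.981×10^-2 = 4.27×10^-4 atm = 427 μatm

pCO2 = 427 μatm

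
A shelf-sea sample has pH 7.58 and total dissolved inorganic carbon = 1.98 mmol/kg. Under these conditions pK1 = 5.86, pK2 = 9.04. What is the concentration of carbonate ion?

α₂ = 1 / (1 + [H⁺]/K2 + [H⁺]²/(K1K2)) = 1 / (1 + 10^+1.46 + 10^-0.26)
   = 1 / (1 + 28.840 + 0.54954) = 1/30.390 = 0.03291
[CO3²⁻] = α₂ × DIC = 0.03291 × 1.98 = 0.0652 mmol/kg

[CO3²⁻] = 0.0652 mmol/kg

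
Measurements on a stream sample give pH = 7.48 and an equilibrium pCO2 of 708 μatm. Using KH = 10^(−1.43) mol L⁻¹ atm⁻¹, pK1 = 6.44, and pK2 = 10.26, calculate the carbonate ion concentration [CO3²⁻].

[CO3²⁻] = 0.479 μmol/L

[CO2*] = KH · pCO2 = 10^(−1.43) × 708×10^-6 = 2.630×10^-5 mol/L
α₀ = 1/(1 + K1/[H⁺] + K1K2/[H⁺]²) = 1/(1 + 10^+1.04 + 10^-1.74) = 0.08345
DIC = [CO2*]/α₀ = 2.630×10^-5 / 0.08345 = 0.3152 mmol/L
[CO3²⁻] = α₂·DIC; α₂ = 0.001519, so [CO3²⁻] = 0.001519 × 0.3152 = 0.000479 mmol/L = 0.479 μmol/L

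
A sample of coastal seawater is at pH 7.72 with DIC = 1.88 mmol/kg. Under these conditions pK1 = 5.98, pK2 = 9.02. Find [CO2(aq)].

[CO2*] = 0.0320 mmol/kg

α₀ = 1 / (1 + K1/[H⁺] + K1K2/[H⁺]²) = 1 / (1 + 10^+1.74 + 10^+0.44)
   = 1 / (1 + 54.954 + 2.7542) = 1/58.708 = 0.01703
[CO2*] = α₀ × DIC = 0.01703 × 1.88 = 0.0320 mmol/kg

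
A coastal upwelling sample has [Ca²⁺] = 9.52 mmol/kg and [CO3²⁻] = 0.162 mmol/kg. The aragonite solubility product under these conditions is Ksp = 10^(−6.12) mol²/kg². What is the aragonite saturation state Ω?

Ω = 2.03

Ksp = 10^(−6.12) = 7.586×10^-7
Ω = [Ca²⁺][CO3²⁻]/Ksp = (9.52×10^-3)(0.162×10^-3) / 7.586×10^-7 = 2.03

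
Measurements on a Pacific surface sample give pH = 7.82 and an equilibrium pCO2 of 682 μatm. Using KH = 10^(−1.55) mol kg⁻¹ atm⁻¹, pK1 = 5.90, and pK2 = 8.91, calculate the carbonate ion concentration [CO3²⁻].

[CO2*] = KH · pCO2 = 10^(−1.55) × 682×10^-6 = 1.922×10^-5 mol/kg
α₀ = 1/(1 + K1/[H⁺] + K1K2/[H⁺]²) = 1/(1 + 10^+1.92 + 10^+0.83) = 0.01100
DIC = [CO2*]/α₀ = 1.922×10^-5 / 0.01100 = 1.748 mmol/kg
[CO3²⁻] = α₂·DIC; α₂ = 0.07435, so [CO3²⁻] = 0.07435 × 1.748 = 0.130 mmol/kg

[CO3²⁻] = 0.130 mmol/kg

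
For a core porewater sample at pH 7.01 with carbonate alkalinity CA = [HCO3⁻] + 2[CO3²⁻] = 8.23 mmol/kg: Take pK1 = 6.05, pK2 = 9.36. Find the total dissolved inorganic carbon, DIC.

CA = [HCO3⁻] + 2[CO3²⁻] = (α₁ + 2α₂)·DIC
At pH 7.01: [H⁺]/K1 = 10^-0.96 = 0.10965, K2/[H⁺] = 10^-2.35 = 0.0044668
α₁ = 1/(1 + 0.10965 + 0.0044668) = 1/1.1141 = 0.8976; α₂ = α₁·K2/[H⁺] = 0.004009
α₁ + 2α₂ = 0.9056
DIC = CA / (α₁ + 2α₂) = 8.23 / 0.9056 = 9.09 mmol/kg

DIC = 9.09 mmol/kg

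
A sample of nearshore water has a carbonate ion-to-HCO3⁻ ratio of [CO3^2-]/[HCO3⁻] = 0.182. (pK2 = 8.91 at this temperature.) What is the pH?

pH = 8.17

From K2 = [H⁺][CO3^2-]/[HCO3⁻]:  pH = pK2 + log₁₀([CO3^2-]/[HCO3⁻])
log₁₀(0.182) = -0.740
pH = 8.91 + (-0.740) = 8.17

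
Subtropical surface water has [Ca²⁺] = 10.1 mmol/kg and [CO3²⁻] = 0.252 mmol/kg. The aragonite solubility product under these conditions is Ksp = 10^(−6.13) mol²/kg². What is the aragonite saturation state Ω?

Ω = 3.43

Ksp = 10^(−6.13) = 7.413×10^-7
Ω = [Ca²⁺][CO3²⁻]/Ksp = (10.1×10^-3)(0.252×10^-3) / 7.413×10^-7 = 3.43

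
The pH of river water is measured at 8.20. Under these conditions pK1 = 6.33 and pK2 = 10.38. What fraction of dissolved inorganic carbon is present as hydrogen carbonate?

α₁ = 0.980

α₁ = 1 / (1 + [H⁺]/K1 + K2/[H⁺]) = 1 / (1 + 10^-1.87 + 10^-2.18)
   = 1 / (1 + 0.013490 + 0.0066069) = 1/1.0201 = 0.9803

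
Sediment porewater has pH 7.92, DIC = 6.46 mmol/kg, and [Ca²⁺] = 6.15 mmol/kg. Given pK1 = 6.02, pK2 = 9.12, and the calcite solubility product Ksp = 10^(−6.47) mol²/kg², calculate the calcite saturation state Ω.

Ω = 6.88

α₂ = 1 / (1 + [H⁺]/K2 + [H⁺]²/(K1K2)) = 1 / (1 + 10^+1.20 + 10^-0.70)
   = 1 / (1 + 15.849 + 0.19953) = 1/17.048 = 0.05866
[CO3²⁻] = α₂ × DIC = 0.05866 × 6.46 = 0.3789 mmol/kg
Ksp = 10^(−6.47) = 3.388×10^-7
Ω = [Ca²⁺][CO3²⁻]/Ksp = (6.15×10^-3)(3.789×10^-4) / 3.388×10^-7 = 6.88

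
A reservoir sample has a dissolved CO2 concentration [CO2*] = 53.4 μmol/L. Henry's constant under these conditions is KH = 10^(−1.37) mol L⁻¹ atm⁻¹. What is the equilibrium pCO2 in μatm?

KH = 10^(−1.37) = 4.266×10^-2 mol L⁻¹ atm⁻¹
pCO2 = [CO2*]/KH = 53.4×10^-6 / 4.266×10^-2 = 1.25×10^-3 atm = 1250 μatm

pCO2 = 1250 μatm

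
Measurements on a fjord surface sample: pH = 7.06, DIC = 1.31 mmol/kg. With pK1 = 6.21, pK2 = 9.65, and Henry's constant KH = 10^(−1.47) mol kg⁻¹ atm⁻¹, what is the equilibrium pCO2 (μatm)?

α₀ = 1 / (1 + K1/[H⁺] + K1K2/[H⁺]²) = 1 / (1 + 10^+0.85 + 10^-1.74)
   = 1 / (1 + 7.0795 + 0.018197) = 1/8.0977 = 0.1235
[CO2*] = α₀ × DIC = 0.1235 × 1.31 = 0.1618 mmol/kg
pCO2 = [CO2*]/KH = 1.618×10^-4 / 3.388×10^-2 = 4770 μatm

pCO2 = 4770 μatm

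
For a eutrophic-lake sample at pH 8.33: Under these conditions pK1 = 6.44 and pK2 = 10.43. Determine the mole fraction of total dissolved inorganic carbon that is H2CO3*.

α₀ = 0.0126

α₀ = 1 / (1 + K1/[H⁺] + K1K2/[H⁺]²) = 1 / (1 + 10^+1.89 + 10^-0.21)
   = 1 / (1 + 77.625 + 0.61660) = 1/79.241 = 0.01262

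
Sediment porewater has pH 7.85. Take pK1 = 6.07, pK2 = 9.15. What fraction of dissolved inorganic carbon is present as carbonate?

α₂ = 1 / (1 + [H⁺]/K2 + [H⁺]²/(K1K2)) = 1 / (1 + 10^+1.30 + 10^-0.48)
   = 1 / (1 + 19.953 + 0.33113) = 1/21.284 = 0.04698

α₂ = 0.0470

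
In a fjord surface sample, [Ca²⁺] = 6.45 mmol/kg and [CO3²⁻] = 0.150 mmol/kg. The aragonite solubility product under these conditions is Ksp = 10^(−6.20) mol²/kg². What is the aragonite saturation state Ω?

Ω = 1.53

Ksp = 10^(−6.20) = 6.310×10^-7
Ω = [Ca²⁺][CO3²⁻]/Ksp = (6.45×10^-3)(0.150×10^-3) / 6.310×10^-7 = 1.53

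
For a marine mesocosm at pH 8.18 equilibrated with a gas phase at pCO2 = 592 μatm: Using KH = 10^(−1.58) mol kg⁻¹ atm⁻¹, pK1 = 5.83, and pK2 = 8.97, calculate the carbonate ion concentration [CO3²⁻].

[CO2*] = KH · pCO2 = 10^(−1.58) × 592×10^-6 = 1.557×10^-5 mol/kg
α₀ = 1/(1 + K1/[H⁺] + K1K2/[H⁺]²) = 1/(1 + 10^+2.35 + 10^+1.56) = 0.003829
DIC = [CO2*]/α₀ = 1.557×10^-5 / 0.003829 = 4.067 mmol/kg
[CO3²⁻] = α₂·DIC; α₂ = 0.1390, so [CO3²⁻] = 0.1390 × 4.067 = 0.565 mmol/kg

[CO3²⁻] = 0.565 mmol/kg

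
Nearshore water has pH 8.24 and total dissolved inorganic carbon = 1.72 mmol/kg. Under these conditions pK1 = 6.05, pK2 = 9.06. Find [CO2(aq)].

α₀ = 1 / (1 + K1/[H⁺] + K1K2/[H⁺]²) = 1 / (1 + 10^+2.19 + 10^+1.37)
   = 1 / (1 + 154.88 + 23.442) = 1/179.32 = 0.005576
[CO2*] = α₀ × DIC = 0.005576 × 1.72 = 0.00959 mmol/kg = 9.59 μmol/kg

[CO2*] = 9.59 μmol/kg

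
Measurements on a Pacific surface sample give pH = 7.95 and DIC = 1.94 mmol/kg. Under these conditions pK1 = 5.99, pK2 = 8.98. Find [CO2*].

α₀ = 1 / (1 + K1/[H⁺] + K1K2/[H⁺]²) = 1 / (1 + 10^+1.96 + 10^+0.93)
   = 1 / (1 + 91.201 + 8.5114) = 1/100.71 = 0.009929
[CO2*] = α₀ × DIC = 0.009929 × 1.94 = 0.0193 mmol/kg = 19.3 μmol/kg

[CO2*] = 19.3 μmol/kg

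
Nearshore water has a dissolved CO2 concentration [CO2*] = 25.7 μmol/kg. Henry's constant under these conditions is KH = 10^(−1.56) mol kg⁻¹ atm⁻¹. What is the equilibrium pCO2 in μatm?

KH = 10^(−1.56) = 2.754×10^-2 mol kg⁻¹ atm⁻¹
pCO2 = [CO2*]/KH = 25.7×10^-6 / 2.754×10^-2 = 9.33×10^-4 atm = 933 μatm

pCO2 = 933 μatm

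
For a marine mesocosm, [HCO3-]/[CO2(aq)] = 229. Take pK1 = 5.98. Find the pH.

pH = 8.34

From K1 = [H⁺][HCO3-]/[CO2(aq)]:  pH = pK1 + log₁₀([HCO3-]/[CO2(aq)])
log₁₀(229) = +2.360
pH = 5.98 + (+2.360) = 8.34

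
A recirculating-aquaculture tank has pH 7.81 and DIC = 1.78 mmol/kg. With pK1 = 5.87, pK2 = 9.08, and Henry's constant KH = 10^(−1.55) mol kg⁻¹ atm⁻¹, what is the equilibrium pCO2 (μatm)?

pCO2 = 681 μatm

α₀ = 1 / (1 + K1/[H⁺] + K1K2/[H⁺]²) = 1 / (1 + 10^+1.94 + 10^+0.67)
   = 1 / (1 + 87.096 + 4.6774) = 1/92.774 = 0.01078
[CO2*] = α₀ × DIC = 0.01078 × 1.78 = 0.01919 mmol/kg = 19.19 μmol/kg
pCO2 = [CO2*]/KH = 1.919×10^-5 / 2.818×10^-2 = 681 μatm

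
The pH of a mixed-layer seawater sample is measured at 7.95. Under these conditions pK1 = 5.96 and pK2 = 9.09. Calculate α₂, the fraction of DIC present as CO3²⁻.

α₂ = 1 / (1 + [H⁺]/K2 + [H⁺]²/(K1K2)) = 1 / (1 + 10^+1.14 + 10^-0.85)
   = 1 / (1 + 13.804 + 0.14125) = 1/14.945 = 0.06691

α₂ = 0.0669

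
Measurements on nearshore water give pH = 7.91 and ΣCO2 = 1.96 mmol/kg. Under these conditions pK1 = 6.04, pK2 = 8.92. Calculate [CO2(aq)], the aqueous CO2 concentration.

α₀ = 1 / (1 + K1/[H⁺] + K1K2/[H⁺]²) = 1 / (1 + 10^+1.87 + 10^+0.86)
   = 1 / (1 + 74.131 + 7.2444) = 1/82.375 = 0.01214
[CO2*] = α₀ × DIC = 0.01214 × 1.96 = 0.0238 mmol/kg

[CO2*] = 0.0238 mmol/kg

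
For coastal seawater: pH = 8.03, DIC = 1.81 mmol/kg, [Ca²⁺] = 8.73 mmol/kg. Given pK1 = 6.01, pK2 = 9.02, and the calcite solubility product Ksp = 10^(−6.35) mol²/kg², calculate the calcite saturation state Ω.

Ω = 3.26

α₂ = 1 / (1 + [H⁺]/K2 + [H⁺]²/(K1K2)) = 1 / (1 + 10^+0.99 + 10^-1.03)
   = 1 / (1 + 9.7724 + 0.093325) = 1/10.866 = 0.09203
[CO3²⁻] = α₂ × DIC = 0.09203 × 1.81 = 0.1666 mmol/kg
Ksp = 10^(−6.35) = 4.467×10^-7
Ω = [Ca²⁺][CO3²⁻]/Ksp = (8.73×10^-3)(1.666×10^-4) / 4.467×10^-7 = 3.26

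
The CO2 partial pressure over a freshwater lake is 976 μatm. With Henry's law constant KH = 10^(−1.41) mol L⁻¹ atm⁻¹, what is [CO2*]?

KH = 10^(−1.41) = 3.890×10^-2 mol L⁻¹ atm⁻¹
[CO2*] = KH · pCO2 = 3.890×10^-2 × 976×10^-6 atm = 3.80×10^-5 mol/L

[CO2*] = 38.0 μmol/L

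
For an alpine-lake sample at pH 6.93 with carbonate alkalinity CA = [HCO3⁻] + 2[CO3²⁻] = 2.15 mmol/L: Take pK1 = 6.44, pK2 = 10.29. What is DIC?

CA = [HCO3⁻] + 2[CO3²⁻] = (α₁ + 2α₂)·DIC
At pH 6.93: [H⁺]/K1 = 10^-0.49 = 0.32359, K2/[H⁺] = 10^-3.36 = 0.00043652
α₁ = 1/(1 + 0.32359 + 0.00043652) = 1/1.3240 = 0.7553; α₂ = α₁·K2/[H⁺] = 0.0003297
α₁ + 2α₂ = 0.7559
DIC = CA / (α₁ + 2α₂) = 2.15 / 0.7559 = 2.84 mmol/L

DIC = 2.84 mmol/L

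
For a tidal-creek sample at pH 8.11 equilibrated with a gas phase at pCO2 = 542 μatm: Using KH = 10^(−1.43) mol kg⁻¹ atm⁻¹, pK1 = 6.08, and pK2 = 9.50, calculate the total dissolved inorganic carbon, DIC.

DIC = 2.27 mmol/kg

[CO2*] = KH · pCO2 = 10^(−1.43) × 542×10^-6 = 2.014×10^-5 mol/kg
α₀ = 1/(1 + K1/[H⁺] + K1K2/[H⁺]²) = 1/(1 + 10^+2.03 + 10^+0.64) = 0.008888
DIC = [CO2*]/α₀ = 2.014×10^-5 / 0.008888 = 2.27 mmol/kg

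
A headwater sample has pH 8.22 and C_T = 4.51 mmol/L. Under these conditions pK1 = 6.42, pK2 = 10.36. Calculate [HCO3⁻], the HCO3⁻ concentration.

[HCO3⁻] = 4.41 mmol/L

α₁ = 1 / (1 + [H⁺]/K1 + K2/[H⁺]) = 1 / (1 + 10^-1.80 + 10^-2.14)
   = 1 / (1 + 0.015849 + 0.0072444) = 1/1.0231 = 0.9774
[HCO3⁻] = α₁ × DIC = 0.9774 × 4.51 = 4.41 mmol/L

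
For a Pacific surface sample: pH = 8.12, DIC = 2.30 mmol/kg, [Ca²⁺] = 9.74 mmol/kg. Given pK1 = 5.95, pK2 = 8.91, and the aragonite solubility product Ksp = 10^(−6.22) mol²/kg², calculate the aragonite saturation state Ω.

Ω = 5.16

α₂ = 1 / (1 + [H⁺]/K2 + [H⁺]²/(K1K2)) = 1 / (1 + 10^+0.79 + 10^-1.38)
   = 1 / (1 + 6.1660 + 0.041687) = 1/7.2076 = 0.1387
[CO3²⁻] = α₂ × DIC = 0.1387 × 2.30 = 0.3191 mmol/kg
Ksp = 10^(−6.22) = 6.026×10^-7
Ω = [Ca²⁺][CO3²⁻]/Ksp = (9.74×10^-3)(3.191×10^-4) / 6.026×10^-7 = 5.16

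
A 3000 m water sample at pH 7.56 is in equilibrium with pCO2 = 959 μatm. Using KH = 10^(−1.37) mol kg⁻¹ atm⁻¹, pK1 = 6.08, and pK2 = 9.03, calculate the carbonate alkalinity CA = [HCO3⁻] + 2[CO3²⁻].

CA = 1.32 mmol/kg

[CO2*] = KH · pCO2 = 10^(−1.37) × 959×10^-6 = 4.091×10^-5 mol/kg
α₀ = 1/(1 + K1/[H⁺] + K1K2/[H⁺]²) = 1/(1 + 10^+1.48 + 10^+0.01) = 0.03103
DIC = [CO2*]/α₀ = 4.091×10^-5 / 0.03103 = 1.318 mmol/kg
CA = (α₁ + 2α₂)·DIC = (0.9372 + 2×0.03176) × 1.318 = 1.32 mmol/kg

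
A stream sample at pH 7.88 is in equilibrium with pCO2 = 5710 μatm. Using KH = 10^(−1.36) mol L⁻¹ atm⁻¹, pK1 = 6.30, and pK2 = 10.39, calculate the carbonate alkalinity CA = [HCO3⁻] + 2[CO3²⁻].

CA = 9.53 mmol/L

[CO2*] = KH · pCO2 = 10^(−1.36) × 5710×10^-6 = 2.493×10^-4 mol/L
α₀ = 1/(1 + K1/[H⁺] + K1K2/[H⁺]²) = 1/(1 + 10^+1.58 + 10^-0.93) = 0.02555
DIC = [CO2*]/α₀ = 2.493×10^-4 / 0.02555 = 9.755 mmol/L
CA = (α₁ + 2α₂)·DIC = (0.9714 + 2×0.003002) × 9.755 = 9.53 mmol/L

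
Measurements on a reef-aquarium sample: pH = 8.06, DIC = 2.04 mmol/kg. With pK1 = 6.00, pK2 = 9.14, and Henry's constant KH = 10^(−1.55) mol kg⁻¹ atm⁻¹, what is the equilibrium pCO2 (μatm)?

α₀ = 1 / (1 + K1/[H⁺] + K1K2/[H⁺]²) = 1 / (1 + 10^+2.06 + 10^+0.98)
   = 1 / (1 + 114.82 + 9.5499) = 1/125.37 = 0.007977
[CO2*] = α₀ × DIC = 0.007977 × 2.04 = 0.01627 mmol/kg = 16.27 μmol/kg
pCO2 = [CO2*]/KH = 1.627×10^-5 / 2.818×10^-2 = 577 μatm

pCO2 = 577 μatm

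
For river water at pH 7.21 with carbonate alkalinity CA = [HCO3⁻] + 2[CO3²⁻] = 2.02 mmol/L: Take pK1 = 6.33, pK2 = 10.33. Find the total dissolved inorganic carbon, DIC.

DIC = 2.28 mmol/L

CA = [HCO3⁻] + 2[CO3²⁻] = (α₁ + 2α₂)·DIC
At pH 7.21: [H⁺]/K1 = 10^-0.88 = 0.13183, K2/[H⁺] = 10^-3.12 = 0.00075858
α₁ = 1/(1 + 0.13183 + 0.00075858) = 1/1.1326 = 0.8829; α₂ = α₁·K2/[H⁺] = 0.0006698
α₁ + 2α₂ = 0.8843
DIC = CA / (α₁ + 2α₂) = 2.02 / 0.8843 = 2.28 mmol/L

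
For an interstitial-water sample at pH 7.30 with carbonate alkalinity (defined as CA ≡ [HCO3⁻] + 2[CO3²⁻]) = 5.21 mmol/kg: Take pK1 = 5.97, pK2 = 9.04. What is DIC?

CA = [HCO3⁻] + 2[CO3²⁻] = (α₁ + 2α₂)·DIC
At pH 7.30: [H⁺]/K1 = 10^-1.33 = 0.046774, K2/[H⁺] = 10^-1.74 = 0.018197
α₁ = 1/(1 + 0.046774 + 0.018197) = 1/1.0650 = 0.9390; α₂ = α₁·K2/[H⁺] = 0.01709
α₁ + 2α₂ = 0.9732
DIC = CA / (α₁ + 2α₂) = 5.21 / 0.9732 = 5.35 mmol/kg

DIC = 5.35 mmol/kg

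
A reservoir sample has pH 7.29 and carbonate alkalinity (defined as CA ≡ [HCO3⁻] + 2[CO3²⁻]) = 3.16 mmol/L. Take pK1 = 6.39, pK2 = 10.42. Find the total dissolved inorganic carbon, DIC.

CA = [HCO3⁻] + 2[CO3²⁻] = (α₁ + 2α₂)·DIC
At pH 7.29: [H⁺]/K1 = 10^-0.90 = 0.12589, K2/[H⁺] = 10^-3.13 = 0.00074131
α₁ = 1/(1 + 0.12589 + 0.00074131) = 1/1.1266 = 0.8876; α₂ = α₁·K2/[H⁺] = 0.0006580
α₁ + 2α₂ = 0.8889
DIC = CA / (α₁ + 2α₂) = 3.16 / 0.8889 = 3.55 mmol/L

DIC = 3.55 mmol/L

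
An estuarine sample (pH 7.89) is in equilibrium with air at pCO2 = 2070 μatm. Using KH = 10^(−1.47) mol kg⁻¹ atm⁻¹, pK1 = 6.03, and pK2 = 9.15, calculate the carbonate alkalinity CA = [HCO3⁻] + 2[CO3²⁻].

CA = 5.64 mmol/kg

[CO2*] = KH · pCO2 = 10^(−1.47) × 2070×10^-6 = 7.014×10^-5 mol/kg
α₀ = 1/(1 + K1/[H⁺] + K1K2/[H⁺]²) = 1/(1 + 10^+1.86 + 10^+0.60) = 0.01292
DIC = [CO2*]/α₀ = 7.014×10^-5 / 0.01292 = 5.431 mmol/kg
CA = (α₁ + 2α₂)·DIC = (0.9357 + 2×0.05142) × 5.431 = 5.64 mmol/kg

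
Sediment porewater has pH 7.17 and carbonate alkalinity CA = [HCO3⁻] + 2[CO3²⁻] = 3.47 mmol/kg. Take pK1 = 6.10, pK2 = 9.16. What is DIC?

DIC = 3.72 mmol/kg

CA = [HCO3⁻] + 2[CO3²⁻] = (α₁ + 2α₂)·DIC
At pH 7.17: [H⁺]/K1 = 10^-1.07 = 0.085114, K2/[H⁺] = 10^-1.99 = 0.010233
α₁ = 1/(1 + 0.085114 + 0.010233) = 1/1.0953 = 0.9130; α₂ = α₁·K2/[H⁺] = 0.009342
α₁ + 2α₂ = 0.9316
DIC = CA / (α₁ + 2α₂) = 3.47 / 0.9316 = 3.72 mmol/kg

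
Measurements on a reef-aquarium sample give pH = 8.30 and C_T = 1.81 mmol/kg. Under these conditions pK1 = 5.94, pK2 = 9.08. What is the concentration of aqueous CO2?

α₀ = 1 / (1 + K1/[H⁺] + K1K2/[H⁺]²) = 1 / (1 + 10^+2.36 + 10^+1.58)
   = 1 / (1 + 229.09 + 38.019) = 1/268.11 = 0.003730
[CO2*] = α₀ × DIC = 0.003730 × 1.81 = 0.00675 mmol/kg = 6.75 μmol/kg

[CO2*] = 6.75 μmol/kg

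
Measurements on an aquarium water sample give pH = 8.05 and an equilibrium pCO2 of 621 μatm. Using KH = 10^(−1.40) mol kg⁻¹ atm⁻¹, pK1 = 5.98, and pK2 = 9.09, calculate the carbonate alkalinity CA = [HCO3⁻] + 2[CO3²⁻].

[CO2*] = KH · pCO2 = 10^(−1.40) × 621×10^-6 = 2.472×10^-5 mol/kg
α₀ = 1/(1 + K1/[H⁺] + K1K2/[H⁺]²) = 1/(1 + 10^+2.07 + 10^+1.03) = 0.007740
DIC = [CO2*]/α₀ = 2.472×10^-5 / 0.007740 = 3.194 mmol/kg
CA = (α₁ + 2α₂)·DIC = (0.9093 + 2×0.08293) × 3.194 = 3.43 mmol/kg

CA = 3.43 mmol/kg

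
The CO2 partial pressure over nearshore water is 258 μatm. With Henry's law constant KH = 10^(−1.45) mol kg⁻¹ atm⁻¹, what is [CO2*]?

KH = 10^(−1.45) = 3.548×10^-2 mol kg⁻¹ atm⁻¹
[CO2*] = KH · pCO2 = 3.548×10^-2 × 258×10^-6 atm = 9.15×10^-6 mol/kg

[CO2*] = 9.15 μmol/kg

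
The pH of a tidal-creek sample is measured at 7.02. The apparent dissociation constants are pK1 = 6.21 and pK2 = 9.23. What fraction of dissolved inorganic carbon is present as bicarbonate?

α₁ = 0.861

α₁ = 1 / (1 + [H⁺]/K1 + K2/[H⁺]) = 1 / (1 + 10^-0.81 + 10^-2.21)
   = 1 / (1 + 0.15488 + 0.0061660) = 1/1.1610 = 0.8613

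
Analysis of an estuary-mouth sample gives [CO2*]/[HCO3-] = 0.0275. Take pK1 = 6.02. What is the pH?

pH = 7.58

From K1 = [H⁺][HCO3-]/[CO2*]:  pH = pK1 − log₁₀([CO2*]/[HCO3-])
log₁₀(0.0275) = -1.561
pH = 6.02 − (-1.561) = 7.58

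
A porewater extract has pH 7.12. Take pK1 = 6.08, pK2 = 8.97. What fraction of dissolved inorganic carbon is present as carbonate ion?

α₂ = 1 / (1 + [H⁺]/K2 + [H⁺]²/(K1K2)) = 1 / (1 + 10^+1.85 + 10^+0.81)
   = 1 / (1 + 70.795 + 6.4565) = 1/78.251 = 0.01278

α₂ = 0.0128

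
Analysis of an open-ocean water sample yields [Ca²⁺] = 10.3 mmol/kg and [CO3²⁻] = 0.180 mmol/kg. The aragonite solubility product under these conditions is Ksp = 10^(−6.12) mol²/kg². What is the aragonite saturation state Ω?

Ksp = 10^(−6.12) = 7.586×10^-7
Ω = [Ca²⁺][CO3²⁻]/Ksp = (10.3×10^-3)(0.180×10^-3) / 7.586×10^-7 = 2.44

Ω = 2.44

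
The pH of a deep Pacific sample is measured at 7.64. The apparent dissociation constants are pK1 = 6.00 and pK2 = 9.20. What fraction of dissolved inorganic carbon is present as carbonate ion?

α₂ = 0.0262

α₂ = 1 / (1 + [H⁺]/K2 + [H⁺]²/(K1K2)) = 1 / (1 + 10^+1.56 + 10^-0.08)
   = 1 / (1 + 36.308 + 0.83176) = 1/38.140 = 0.02622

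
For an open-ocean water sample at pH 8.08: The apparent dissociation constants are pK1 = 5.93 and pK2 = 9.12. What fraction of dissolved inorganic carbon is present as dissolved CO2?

α₀ = 0.00645

α₀ = 1 / (1 + K1/[H⁺] + K1K2/[H⁺]²) = 1 / (1 + 10^+2.15 + 10^+1.11)
   = 1 / (1 + 141.25 + 12.882) = 1/155.14 = 0.006446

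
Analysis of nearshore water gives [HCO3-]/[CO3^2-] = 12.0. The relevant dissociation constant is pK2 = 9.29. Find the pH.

pH = 8.21

From K2 = [H⁺][CO3^2-]/[HCO3-]:  pH = pK2 − log₁₀([HCO3-]/[CO3^2-])
log₁₀(12.0) = +1.079
pH = 9.29 − (+1.079) = 8.21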